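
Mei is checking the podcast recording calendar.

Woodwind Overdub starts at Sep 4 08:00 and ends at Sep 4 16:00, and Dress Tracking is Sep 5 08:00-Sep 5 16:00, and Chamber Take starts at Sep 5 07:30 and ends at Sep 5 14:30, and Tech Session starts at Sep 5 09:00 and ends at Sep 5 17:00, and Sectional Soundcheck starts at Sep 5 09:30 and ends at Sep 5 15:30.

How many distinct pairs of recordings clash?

6

Two intervals overlap when each starts before the other ends.
Sorted by start: Woodwind Overdub, Chamber Take, Dress Tracking, Tech Session, Sectional Soundcheck.
Chamber Take starts after Woodwind Overdub ends; Woodwind Overdub is clear from here.
Dress Tracking starts before Chamber Take ends → Chamber Take and Dress Tracking overlap.
Tech Session starts before Chamber Take ends → Chamber Take and Tech Session overlap.
Sectional Soundcheck starts before Chamber Take ends → Chamber Take and Sectional Soundcheck overlap.
Tech Session starts before Dress Tracking ends → Dress Tracking and Tech Session overlap.
Sectional Soundcheck starts before Dress Tracking ends → Dress Tracking and Sectional Soundcheck overlap.
Sectional Soundcheck starts before Tech Session ends → Tech Session and Sectional Soundcheck overlap.
Overlapping pairs: Chamber Take & Dress Tracking, Chamber Take & Sectional Soundcheck, Chamber Take & Tech Session, Dress Tracking & Sectional Soundcheck, Dress Tracking & Tech Session, Sectional Soundcheck & Tech Session — 6 in total.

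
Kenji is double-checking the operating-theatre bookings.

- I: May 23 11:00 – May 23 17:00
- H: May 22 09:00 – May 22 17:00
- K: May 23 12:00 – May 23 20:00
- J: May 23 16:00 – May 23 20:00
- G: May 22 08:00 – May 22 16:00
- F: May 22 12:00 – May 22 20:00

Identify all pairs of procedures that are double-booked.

F & G, F & H, G & H, I & J, I & K, J & K

Two intervals overlap when each starts before the other ends.
Sorted by start: G, H, F, I, K, J.
H starts before G ends → G and H overlap.
F starts before G ends → G and F overlap.
I starts after G ends; G is clear from here.
F starts before H ends → H and F overlap.
I starts after H ends; H is clear from here.
I starts after F ends; F is clear from here.
K starts before I ends → I and K overlap.
J starts before I ends → I and J overlap.
J starts before K ends → K and J overlap.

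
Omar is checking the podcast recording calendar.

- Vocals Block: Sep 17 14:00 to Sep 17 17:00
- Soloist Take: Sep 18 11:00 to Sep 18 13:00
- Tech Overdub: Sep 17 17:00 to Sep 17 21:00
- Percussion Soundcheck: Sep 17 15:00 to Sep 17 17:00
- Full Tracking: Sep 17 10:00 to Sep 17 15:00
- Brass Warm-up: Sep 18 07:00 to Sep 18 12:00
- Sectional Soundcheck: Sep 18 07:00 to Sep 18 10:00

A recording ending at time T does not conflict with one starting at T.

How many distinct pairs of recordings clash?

4

Sorted by start: Full Tracking, Vocals Block, Percussion Soundcheck, Tech Overdub, Brass Warm-up, Sectional Soundcheck, Soloist Take.
Vocals Block starts before Full Tracking ends → Full Tracking and Vocals Block overlap.
Percussion Soundcheck starts exactly when Full Tracking ends (back-to-back, no overlap), so nothing later overlaps Full Tracking either.
Percussion Soundcheck starts before Vocals Block ends → Vocals Block and Percussion Soundcheck overlap.
Tech Overdub starts exactly when Vocals Block ends (back-to-back, no overlap), so nothing later overlaps Vocals Block either.
Tech Overdub starts exactly when Percussion Soundcheck ends (back-to-back, no overlap), so nothing later overlaps Percussion Soundcheck either.
Brass Warm-up starts after Tech Overdub ends, so nothing later overlaps Tech Overdub either.
Sectional Soundcheck starts before Brass Warm-up ends → Brass Warm-up and Sectional Soundcheck overlap.
Soloist Take starts before Brass Warm-up ends → Brass Warm-up and Soloist Take overlap.
Soloist Take starts after Sectional Soundcheck ends.
Overlapping pairs: Brass Warm-up & Sectional Soundcheck, Brass Warm-up & Soloist Take, Full Tracking & Vocals Block, Percussion Soundcheck & Vocals Block — 4 in total.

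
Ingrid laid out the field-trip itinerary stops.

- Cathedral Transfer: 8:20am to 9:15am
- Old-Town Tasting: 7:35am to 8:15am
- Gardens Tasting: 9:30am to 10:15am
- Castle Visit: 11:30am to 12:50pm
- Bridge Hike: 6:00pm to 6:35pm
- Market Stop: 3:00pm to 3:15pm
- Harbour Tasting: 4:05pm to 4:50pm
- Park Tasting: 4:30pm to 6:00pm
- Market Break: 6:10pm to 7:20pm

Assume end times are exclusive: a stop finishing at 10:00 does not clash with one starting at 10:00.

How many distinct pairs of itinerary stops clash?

Two intervals overlap when each starts before the other ends.
Sorted by start: Old-Town Tasting, Cathedral Transfer, Gardens Tasting, Castle Visit, Market Stop, Harbour Tasting, Park Tasting, Bridge Hike, Market Break.
Cathedral Transfer starts after Old-Town Tasting ends; Old-Town Tasting is clear from here.
Gardens Tasting starts after Cathedral Transfer ends; Cathedral Transfer is clear from here.
Castle Visit starts after Gardens Tasting ends; Gardens Tasting is clear from here.
Market Stop starts after Castle Visit ends; Castle Visit is clear from here.
Harbour Tasting starts after Market Stop ends; Market Stop is clear from here.
Park Tasting starts before Harbour Tasting ends → Harbour Tasting and Park Tasting overlap.
Bridge Hike starts after Harbour Tasting ends; Harbour Tasting is clear from here.
Bridge Hike starts exactly when Park Tasting ends (back-to-back, no overlap); Park Tasting is clear from here.
Market Break starts before Bridge Hike ends → Bridge Hike and Market Break overlap.
Overlapping pairs: Bridge Hike & Market Break, Harbour Tasting & Park Tasting — 2 in total.

2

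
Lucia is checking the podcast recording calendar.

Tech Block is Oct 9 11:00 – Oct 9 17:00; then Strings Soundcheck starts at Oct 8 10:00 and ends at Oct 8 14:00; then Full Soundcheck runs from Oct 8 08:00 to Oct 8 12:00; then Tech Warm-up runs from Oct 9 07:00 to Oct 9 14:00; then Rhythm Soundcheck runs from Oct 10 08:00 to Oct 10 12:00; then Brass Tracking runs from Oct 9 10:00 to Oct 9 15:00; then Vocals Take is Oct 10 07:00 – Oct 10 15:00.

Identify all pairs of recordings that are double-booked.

Check each pair: they overlap iff neither finishes before the other starts.
Sorted by start: Full Soundcheck, Strings Soundcheck, Tech Warm-up, Brass Tracking, Tech Block, Vocals Take, Rhythm Soundcheck.
Strings Soundcheck starts before Full Soundcheck ends → Full Soundcheck and Strings Soundcheck overlap.
Tech Warm-up starts after Full Soundcheck ends, so nothing later overlaps Full Soundcheck either.
Tech Warm-up starts after Strings Soundcheck ends, so nothing later overlaps Strings Soundcheck either.
Brass Tracking starts before Tech Warm-up ends → Tech Warm-up and Brass Tracking overlap.
Tech Block starts before Tech Warm-up ends → Tech Warm-up and Tech Block overlap.
Vocals Take starts after Tech Warm-up ends, so nothing later overlaps Tech Warm-up either.
Tech Block starts before Brass Tracking ends → Brass Tracking and Tech Block overlap.
Vocals Take starts after Brass Tracking ends, so nothing later overlaps Brass Tracking either.
Vocals Take starts after Tech Block ends, so nothing later overlaps Tech Block either.
Rhythm Soundcheck starts before Vocals Take ends → Vocals Take and Rhythm Soundcheck overlap.

Brass Tracking & Tech Block, Brass Tracking & Tech Warm-up, Full Soundcheck & Strings Soundcheck, Rhythm Soundcheck & Vocals Take, Tech Block & Tech Warm-up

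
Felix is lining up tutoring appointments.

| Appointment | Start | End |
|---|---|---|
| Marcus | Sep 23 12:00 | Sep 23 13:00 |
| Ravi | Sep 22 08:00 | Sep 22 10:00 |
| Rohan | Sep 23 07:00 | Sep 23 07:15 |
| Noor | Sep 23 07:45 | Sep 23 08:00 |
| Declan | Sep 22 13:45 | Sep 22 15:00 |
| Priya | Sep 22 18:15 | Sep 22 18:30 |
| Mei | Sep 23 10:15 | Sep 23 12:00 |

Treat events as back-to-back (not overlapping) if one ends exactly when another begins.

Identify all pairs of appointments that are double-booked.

Sorted by start: Ravi, Declan, Priya, Rohan, Noor, Mei, Marcus.
Declan starts after Ravi ends; Ravi is clear from here.
Priya starts after Declan ends; Declan is clear from here.
Rohan starts after Priya ends; Priya is clear from here.
Noor starts after Rohan ends; Rohan is clear from here.
Mei starts after Noor ends; Noor is clear from here.
Marcus starts exactly when Mei ends (back-to-back, no overlap).

no conflicts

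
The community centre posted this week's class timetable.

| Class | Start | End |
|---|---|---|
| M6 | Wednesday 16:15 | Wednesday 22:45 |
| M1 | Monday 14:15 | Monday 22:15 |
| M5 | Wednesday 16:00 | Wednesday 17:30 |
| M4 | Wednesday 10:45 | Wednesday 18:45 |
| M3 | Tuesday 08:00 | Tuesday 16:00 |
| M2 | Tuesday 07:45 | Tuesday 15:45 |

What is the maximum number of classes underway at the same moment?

3

Sort all start/end points and keep a running count:
Monday 14:15 start M1 → 1
Monday 22:15 end M1 → 0
Tuesday 07:45 start M2 → 1
Tuesday 08:00 start M3 → 2
Tuesday 15:45 end M2 → 1
Tuesday 16:00 end M3 → 0
Wednesday 10:45 start M4 → 1
Wednesday 16:00 start M5 → 2
Wednesday 16:15 start M6 → 3
Wednesday 17:30 end M5 → 2
Wednesday 18:45 end M4 → 1
Wednesday 22:45 end M6 → 0
Peak is 3, at Wednesday 16:15 (M4, M5, M6).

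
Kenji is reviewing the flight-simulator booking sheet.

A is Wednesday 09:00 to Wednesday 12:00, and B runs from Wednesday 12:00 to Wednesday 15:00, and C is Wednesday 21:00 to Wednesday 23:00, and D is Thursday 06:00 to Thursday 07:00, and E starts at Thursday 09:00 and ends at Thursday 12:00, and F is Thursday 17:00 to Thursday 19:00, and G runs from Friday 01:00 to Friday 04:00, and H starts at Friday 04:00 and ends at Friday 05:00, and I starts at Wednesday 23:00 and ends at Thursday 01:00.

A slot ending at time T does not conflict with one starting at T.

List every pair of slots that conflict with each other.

no overlapping pairs

Sorted by start: A, B, C, I, D, E, F, G, H.
B starts exactly when A ends (back-to-back, no overlap); A is clear from here.
C starts after B ends; B is clear from here.
I starts exactly when C ends (back-to-back, no overlap); C is clear from here.
D starts after I ends; I is clear from here.
E starts after D ends; D is clear from here.
F starts after E ends; E is clear from here.
G starts after F ends; F is clear from here.
H starts exactly when G ends (back-to-back, no overlap).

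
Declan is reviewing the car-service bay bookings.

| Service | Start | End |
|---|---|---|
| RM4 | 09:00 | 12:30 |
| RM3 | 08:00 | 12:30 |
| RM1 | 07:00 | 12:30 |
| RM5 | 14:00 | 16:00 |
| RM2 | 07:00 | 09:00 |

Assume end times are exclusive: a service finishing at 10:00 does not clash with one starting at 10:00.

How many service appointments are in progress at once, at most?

Sweep the timeline, counting +1 at each start and −1 at each end (ends before starts at a tie):
07:00 start RM1 → 1
07:00 start RM2 → 2
08:00 start RM3 → 3
09:00 end RM2 → 2
09:00 start RM4 → 3
12:30 end RM1 → 2
12:30 end RM3 → 1
12:30 end RM4 → 0
14:00 start RM5 → 1
16:00 end RM5 → 0
Peak is 3, at 08:00 (RM1, RM2, RM3).

3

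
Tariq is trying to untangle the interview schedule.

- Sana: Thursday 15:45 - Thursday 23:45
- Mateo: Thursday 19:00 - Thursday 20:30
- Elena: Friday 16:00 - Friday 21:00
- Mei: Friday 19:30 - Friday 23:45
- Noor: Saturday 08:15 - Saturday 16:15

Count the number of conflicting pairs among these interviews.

Sorted by start: Sana, Mateo, Elena, Mei, Noor.
Mateo starts before Sana ends → Sana and Mateo overlap.
Elena starts after Sana ends — done with Sana.
Elena starts after Mateo ends — done with Mateo.
Mei starts before Elena ends → Elena and Mei overlap.
Noor starts after Elena ends.
Noor starts after Mei ends.
Overlapping pairs: Elena & Mei, Mateo & Sana — 2 in total.

2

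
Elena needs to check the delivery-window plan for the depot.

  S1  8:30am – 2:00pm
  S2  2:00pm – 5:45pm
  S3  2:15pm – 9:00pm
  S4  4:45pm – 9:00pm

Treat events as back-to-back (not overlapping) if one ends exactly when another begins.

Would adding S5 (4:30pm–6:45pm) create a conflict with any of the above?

Yes — it overlaps S2, S3, S4

S1: ends 2:00pm at or before S5 starts 4:30pm → clear.
S2: starts 2:00pm before S5 ends 6:45pm, and ends 5:45pm after S5 starts 4:30pm → overlap.
S3: starts 2:15pm before S5 ends 6:45pm, and ends 9:00pm after S5 starts 4:30pm → overlap.
S4: starts 4:45pm before S5 ends 6:45pm, and ends 9:00pm after S5 starts 4:30pm → overlap.
S5 overlaps S2, S3, S4.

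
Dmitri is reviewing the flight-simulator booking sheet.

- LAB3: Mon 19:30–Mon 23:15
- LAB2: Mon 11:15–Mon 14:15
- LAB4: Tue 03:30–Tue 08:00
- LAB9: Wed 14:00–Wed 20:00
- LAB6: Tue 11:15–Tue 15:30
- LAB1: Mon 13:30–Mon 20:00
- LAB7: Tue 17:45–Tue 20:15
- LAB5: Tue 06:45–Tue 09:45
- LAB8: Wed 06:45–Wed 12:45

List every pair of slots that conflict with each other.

Two intervals overlap when each starts before the other ends.
Sorted by start: LAB2, LAB1, LAB3, LAB4, LAB5, LAB6, LAB7, LAB8, LAB9.
LAB1 starts before LAB2 ends → LAB2 and LAB1 overlap.
LAB3 starts after LAB2 ends, so nothing later overlaps LAB2 either.
LAB3 starts before LAB1 ends → LAB1 and LAB3 overlap.
LAB4 starts after LAB1 ends, so nothing later overlaps LAB1 either.
LAB4 starts after LAB3 ends, so nothing later overlaps LAB3 either.
LAB5 starts before LAB4 ends → LAB4 and LAB5 overlap.
LAB6 starts after LAB4 ends, so nothing later overlaps LAB4 either.
LAB6 starts after LAB5 ends, so nothing later overlaps LAB5 either.
LAB7 starts after LAB6 ends, so nothing later overlaps LAB6 either.
LAB8 starts after LAB7 ends, so nothing later overlaps LAB7 either.
LAB9 starts after LAB8 ends.

LAB1 & LAB2, LAB1 & LAB3, LAB4 & LAB5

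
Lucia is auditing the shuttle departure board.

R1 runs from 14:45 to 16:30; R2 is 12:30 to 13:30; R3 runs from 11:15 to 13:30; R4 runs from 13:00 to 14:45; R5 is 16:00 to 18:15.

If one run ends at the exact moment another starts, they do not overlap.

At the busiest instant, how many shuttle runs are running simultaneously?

3

Sort all start/end points and keep a running count:
11:15 start R3 → 1
12:30 start R2 → 2
13:00 start R4 → 3
13:30 end R2 → 2
13:30 end R3 → 1
14:45 end R4 → 0
14:45 start R1 → 1
16:00 start R5 → 2
16:30 end R1 → 1
18:15 end R5 → 0
Peak is 3, at 13:00 (R2, R3, R4).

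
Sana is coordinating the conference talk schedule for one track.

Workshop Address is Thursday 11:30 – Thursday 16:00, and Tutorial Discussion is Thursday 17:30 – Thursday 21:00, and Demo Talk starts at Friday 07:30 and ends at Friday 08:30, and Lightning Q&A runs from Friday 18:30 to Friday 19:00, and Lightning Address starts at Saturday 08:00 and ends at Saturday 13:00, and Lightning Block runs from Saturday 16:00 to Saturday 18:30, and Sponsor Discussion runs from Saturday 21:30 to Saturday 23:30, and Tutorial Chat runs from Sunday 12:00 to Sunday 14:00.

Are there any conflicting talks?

No

Sorted by start: Workshop Address, Tutorial Discussion, Demo Talk, Lightning Q&A, Lightning Address, Lightning Block, Sponsor Discussion, Tutorial Chat.
Tutorial Discussion starts after Workshop Address ends; Workshop Address is clear from here.
Demo Talk starts after Tutorial Discussion ends; Tutorial Discussion is clear from here.
Lightning Q&A starts after Demo Talk ends; Demo Talk is clear from here.
Lightning Address starts after Lightning Q&A ends; Lightning Q&A is clear from here.
Lightning Block starts after Lightning Address ends; Lightning Address is clear from here.
Sponsor Discussion starts after Lightning Block ends; Lightning Block is clear from here.
Tutorial Chat starts after Sponsor Discussion ends.
Every pair is clear; the schedule has no overlaps.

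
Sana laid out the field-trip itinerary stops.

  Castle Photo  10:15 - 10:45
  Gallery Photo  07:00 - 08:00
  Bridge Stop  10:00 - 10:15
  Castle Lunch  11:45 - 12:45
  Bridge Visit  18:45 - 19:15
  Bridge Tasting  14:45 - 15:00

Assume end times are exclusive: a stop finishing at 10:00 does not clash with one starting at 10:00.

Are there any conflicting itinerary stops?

Sorted by start: Gallery Photo, Bridge Stop, Castle Photo, Castle Lunch, Bridge Tasting, Bridge Visit.
Bridge Stop starts after Gallery Photo ends — done with Gallery Photo.
Castle Photo starts exactly when Bridge Stop ends (back-to-back, no overlap) — done with Bridge Stop.
Castle Lunch starts after Castle Photo ends — done with Castle Photo.
Bridge Tasting starts after Castle Lunch ends — done with Castle Lunch.
Bridge Visit starts after Bridge Tasting ends.
Every pair is clear; the schedule has no overlaps.

No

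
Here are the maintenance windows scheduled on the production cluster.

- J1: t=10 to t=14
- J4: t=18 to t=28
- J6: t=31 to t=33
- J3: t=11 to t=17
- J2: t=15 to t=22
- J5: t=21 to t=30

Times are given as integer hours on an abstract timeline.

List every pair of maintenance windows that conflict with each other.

J1 & J3, J2 & J3, J2 & J4, J2 & J5, J4 & J5

Sorted by start: J1, J3, J2, J4, J5, J6.
J3 starts before J1 ends → J1 and J3 overlap.
J2 starts after J1 ends, so nothing later overlaps J1 either.
J2 starts before J3 ends → J3 and J2 overlap.
J4 starts after J3 ends, so nothing later overlaps J3 either.
J4 starts before J2 ends → J2 and J4 overlap.
J5 starts before J2 ends → J2 and J5 overlap.
J6 starts after J2 ends.
J5 starts before J4 ends → J4 and J5 overlap.
J6 starts after J4 ends.
J6 starts after J5 ends.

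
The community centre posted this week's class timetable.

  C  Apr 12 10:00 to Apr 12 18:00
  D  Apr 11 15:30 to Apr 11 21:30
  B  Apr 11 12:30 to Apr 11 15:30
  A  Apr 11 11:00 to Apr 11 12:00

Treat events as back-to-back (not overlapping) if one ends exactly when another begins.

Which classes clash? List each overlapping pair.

no conflicts

Sorted by start: A, B, D, C.
B starts after A ends; A is clear from here.
D starts exactly when B ends (back-to-back, no overlap); B is clear from here.
C starts after D ends.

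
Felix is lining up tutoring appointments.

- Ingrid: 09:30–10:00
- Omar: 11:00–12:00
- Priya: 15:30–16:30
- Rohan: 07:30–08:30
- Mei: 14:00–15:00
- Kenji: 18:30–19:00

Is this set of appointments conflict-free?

Two intervals overlap when each starts before the other ends.
Sorted by start: Rohan, Ingrid, Omar, Mei, Priya, Kenji.
Ingrid starts after Rohan ends — done with Rohan.
Omar starts after Ingrid ends — done with Ingrid.
Mei starts after Omar ends — done with Omar.
Priya starts after Mei ends — done with Mei.
Kenji starts after Priya ends.
Every pair is clear; the schedule has no overlaps.

Yes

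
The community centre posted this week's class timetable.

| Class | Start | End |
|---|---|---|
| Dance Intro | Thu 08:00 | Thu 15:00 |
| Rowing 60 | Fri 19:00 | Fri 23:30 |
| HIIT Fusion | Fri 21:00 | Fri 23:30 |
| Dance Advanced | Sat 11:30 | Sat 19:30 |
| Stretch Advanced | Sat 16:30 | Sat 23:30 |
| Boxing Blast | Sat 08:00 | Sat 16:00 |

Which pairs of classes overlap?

Boxing Blast & Dance Advanced, Dance Advanced & Stretch Advanced, HIIT Fusion & Rowing 60

Sorted by start: Dance Intro, Rowing 60, HIIT Fusion, Boxing Blast, Dance Advanced, Stretch Advanced.
Rowing 60 starts after Dance Intro ends — done with Dance Intro.
HIIT Fusion starts before Rowing 60 ends → Rowing 60 and HIIT Fusion overlap.
Boxing Blast starts after Rowing 60 ends — done with Rowing 60.
Boxing Blast starts after HIIT Fusion ends — done with HIIT Fusion.
Dance Advanced starts before Boxing Blast ends → Boxing Blast and Dance Advanced overlap.
Stretch Advanced starts after Boxing Blast ends.
Stretch Advanced starts before Dance Advanced ends → Dance Advanced and Stretch Advanced overlap.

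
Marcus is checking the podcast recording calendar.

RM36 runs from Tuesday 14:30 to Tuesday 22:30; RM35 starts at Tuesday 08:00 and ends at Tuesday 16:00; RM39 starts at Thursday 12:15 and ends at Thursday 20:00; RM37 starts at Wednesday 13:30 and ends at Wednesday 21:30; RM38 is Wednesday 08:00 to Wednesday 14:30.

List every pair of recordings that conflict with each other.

Check each pair: they overlap iff neither finishes before the other starts.
Sorted by start: RM35, RM36, RM38, RM37, RM39.
RM36 starts before RM35 ends → RM35 and RM36 overlap.
RM38 starts after RM35 ends, so nothing later overlaps RM35 either.
RM38 starts after RM36 ends, so nothing later overlaps RM36 either.
RM37 starts before RM38 ends → RM38 and RM37 overlap.
RM39 starts after RM38 ends.
RM39 starts after RM37 ends.

RM35 & RM36, RM37 & RM38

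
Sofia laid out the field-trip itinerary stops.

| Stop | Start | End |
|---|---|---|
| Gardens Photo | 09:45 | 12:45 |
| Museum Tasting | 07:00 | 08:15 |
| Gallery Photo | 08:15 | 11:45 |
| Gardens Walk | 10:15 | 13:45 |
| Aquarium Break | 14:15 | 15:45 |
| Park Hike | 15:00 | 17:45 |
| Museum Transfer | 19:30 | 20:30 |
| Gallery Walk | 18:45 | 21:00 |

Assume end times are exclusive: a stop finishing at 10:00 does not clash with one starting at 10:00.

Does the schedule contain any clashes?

Check each pair: they overlap iff neither finishes before the other starts.
Sorted by start: Museum Tasting, Gallery Photo, Gardens Photo, Gardens Walk, Aquarium Break, Park Hike, Gallery Walk, Museum Transfer.
Gallery Photo starts exactly when Museum Tasting ends (back-to-back, no overlap) — done with Museum Tasting.
Gardens Photo starts before Gallery Photo ends → Gallery Photo and Gardens Photo overlap.
That's a conflict, so the schedule is not conflict-free.

Yes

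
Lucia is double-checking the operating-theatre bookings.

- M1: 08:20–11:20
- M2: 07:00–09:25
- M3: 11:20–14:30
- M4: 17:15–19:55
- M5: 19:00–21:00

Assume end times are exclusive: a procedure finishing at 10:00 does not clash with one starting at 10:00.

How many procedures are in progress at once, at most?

2

Sweep the timeline, counting +1 at each start and −1 at each end (ends before starts at a tie):
07:00 start M2 → 1
08:20 start M1 → 2
09:25 end M2 → 1
11:20 end M1 → 0
11:20 start M3 → 1
14:30 end M3 → 0
17:15 start M4 → 1
19:00 start M5 → 2
19:55 end M4 → 1
21:00 end M5 → 0
Peak is 2, at 08:20 (M1, M2).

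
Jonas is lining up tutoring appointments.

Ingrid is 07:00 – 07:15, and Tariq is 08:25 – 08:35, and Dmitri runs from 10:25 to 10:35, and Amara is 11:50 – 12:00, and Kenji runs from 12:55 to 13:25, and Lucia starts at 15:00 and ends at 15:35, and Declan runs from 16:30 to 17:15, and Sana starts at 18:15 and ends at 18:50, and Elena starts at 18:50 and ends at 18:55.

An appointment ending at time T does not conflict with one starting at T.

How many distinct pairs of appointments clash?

0

Sorted by start: Ingrid, Tariq, Dmitri, Amara, Kenji, Lucia, Declan, Sana, Elena.
Tariq starts after Ingrid ends — done with Ingrid.
Dmitri starts after Tariq ends — done with Tariq.
Amara starts after Dmitri ends — done with Dmitri.
Kenji starts after Amara ends — done with Amara.
Lucia starts after Kenji ends — done with Kenji.
Declan starts after Lucia ends — done with Lucia.
Sana starts after Declan ends — done with Declan.
Elena starts exactly when Sana ends (back-to-back, no overlap).
No pair overlaps.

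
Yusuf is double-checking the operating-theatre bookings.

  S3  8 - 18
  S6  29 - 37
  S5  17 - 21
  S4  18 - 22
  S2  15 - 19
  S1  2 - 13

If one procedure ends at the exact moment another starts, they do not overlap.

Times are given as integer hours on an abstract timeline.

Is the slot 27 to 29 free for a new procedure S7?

S1: ends 13 at or before S7 starts 27 → clear.
S3: ends 18 at or before S7 starts 27 → clear.
S2: ends 19 at or before S7 starts 27 → clear.
S5: ends 21 at or before S7 starts 27 → clear.
S4: ends 22 at or before S7 starts 27 → clear.
S6: starts 29 at or after S7 ends 29 → clear.

Yes — the slot is free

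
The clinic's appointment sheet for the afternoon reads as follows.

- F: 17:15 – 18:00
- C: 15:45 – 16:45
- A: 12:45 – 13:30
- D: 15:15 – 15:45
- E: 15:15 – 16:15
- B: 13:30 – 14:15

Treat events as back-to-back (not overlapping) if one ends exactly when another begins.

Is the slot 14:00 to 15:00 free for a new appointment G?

No — it overlaps B

A: ends 13:30 at or before G starts 14:00 → clear.
B: starts 13:30 before G ends 15:00, and ends 14:15 after G starts 14:00 → overlap.
D: starts 15:15 at or after G ends 15:00 → clear.
E: starts 15:15 at or after G ends 15:00 → clear.
C: starts 15:45 at or after G ends 15:00 → clear.
F: starts 17:15 at or after G ends 15:00 → clear.
G overlaps B.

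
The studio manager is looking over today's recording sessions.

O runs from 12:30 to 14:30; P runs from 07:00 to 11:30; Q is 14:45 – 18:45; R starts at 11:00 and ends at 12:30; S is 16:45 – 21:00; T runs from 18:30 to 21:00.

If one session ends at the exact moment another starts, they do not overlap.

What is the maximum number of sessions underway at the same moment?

Walk through starts and ends in time order (an end at T is processed before a start at T):
07:00 start P → 1
11:00 start R → 2
11:30 end P → 1
12:30 end R → 0
12:30 start O → 1
14:30 end O → 0
14:45 start Q → 1
16:45 start S → 2
18:30 start T → 3
18:45 end Q → 2
21:00 end S → 1
21:00 end T → 0
Peak is 3, at 18:30 (Q, S, T).

3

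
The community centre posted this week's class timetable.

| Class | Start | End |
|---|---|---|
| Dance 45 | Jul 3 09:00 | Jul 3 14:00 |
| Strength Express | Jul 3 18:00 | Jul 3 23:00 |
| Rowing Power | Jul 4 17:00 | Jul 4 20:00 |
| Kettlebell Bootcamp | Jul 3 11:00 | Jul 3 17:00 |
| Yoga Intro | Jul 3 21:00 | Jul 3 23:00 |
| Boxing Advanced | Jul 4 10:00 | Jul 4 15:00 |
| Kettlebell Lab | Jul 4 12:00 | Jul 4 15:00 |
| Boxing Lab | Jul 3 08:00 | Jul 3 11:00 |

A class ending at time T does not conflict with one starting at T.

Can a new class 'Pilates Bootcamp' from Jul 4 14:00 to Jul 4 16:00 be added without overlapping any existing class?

Boxing Lab: ends Jul 3 11:00 at or before Pilates Bootcamp starts Jul 4 14:00 → clear.
Dance 45: ends Jul 3 14:00 at or before Pilates Bootcamp starts Jul 4 14:00 → clear.
Kettlebell Bootcamp: ends Jul 3 17:00 at or before Pilates Bootcamp starts Jul 4 14:00 → clear.
Strength Express: ends Jul 3 23:00 at or before Pilates Bootcamp starts Jul 4 14:00 → clear.
Yoga Intro: ends Jul 3 23:00 at or before Pilates Bootcamp starts Jul 4 14:00 → clear.
Boxing Advanced: starts Jul 4 10:00 before Pilates Bootcamp ends Jul 4 16:00, and ends Jul 4 15:00 after Pilates Bootcamp starts Jul 4 14:00 → overlap.
Kettlebell Lab: starts Jul 4 12:00 before Pilates Bootcamp ends Jul 4 16:00, and ends Jul 4 15:00 after Pilates Bootcamp starts Jul 4 14:00 → overlap.
Rowing Power: starts Jul 4 17:00 at or after Pilates Bootcamp ends Jul 4 16:00 → clear.
Pilates Bootcamp overlaps Boxing Advanced, Kettlebell Lab.

No — it overlaps Boxing Advanced, Kettlebell Lab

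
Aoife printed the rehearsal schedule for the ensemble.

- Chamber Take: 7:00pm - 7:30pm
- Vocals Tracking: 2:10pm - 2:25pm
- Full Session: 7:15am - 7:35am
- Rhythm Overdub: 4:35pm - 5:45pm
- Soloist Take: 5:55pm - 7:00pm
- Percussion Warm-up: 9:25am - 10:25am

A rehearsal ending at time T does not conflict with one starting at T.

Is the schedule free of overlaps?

Sorted by start: Full Session, Percussion Warm-up, Vocals Tracking, Rhythm Overdub, Soloist Take, Chamber Take.
Percussion Warm-up starts after Full Session ends — done with Full Session.
Vocals Tracking starts after Percussion Warm-up ends — done with Percussion Warm-up.
Rhythm Overdub starts after Vocals Tracking ends — done with Vocals Tracking.
Soloist Take starts after Rhythm Overdub ends — done with Rhythm Overdub.
Chamber Take starts exactly when Soloist Take ends (back-to-back, no overlap).
Every pair is clear; the schedule has no overlaps.

Yes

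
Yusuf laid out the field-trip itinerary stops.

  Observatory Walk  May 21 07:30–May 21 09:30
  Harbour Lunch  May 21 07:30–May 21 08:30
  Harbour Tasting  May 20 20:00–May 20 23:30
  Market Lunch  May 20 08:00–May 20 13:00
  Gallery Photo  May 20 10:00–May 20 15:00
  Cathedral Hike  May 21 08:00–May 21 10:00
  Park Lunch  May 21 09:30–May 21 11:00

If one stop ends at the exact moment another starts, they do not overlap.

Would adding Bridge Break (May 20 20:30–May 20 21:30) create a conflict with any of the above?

Market Lunch: ends May 20 13:00 at or before Bridge Break starts May 20 20:30 → clear.
Gallery Photo: ends May 20 15:00 at or before Bridge Break starts May 20 20:30 → clear.
Harbour Tasting: starts May 20 20:00 before Bridge Break ends May 20 21:30, and ends May 20 23:30 after Bridge Break starts May 20 20:30 → overlap.
Observatory Walk: starts May 21 07:30 at or after Bridge Break ends May 20 21:30 → clear.
Harbour Lunch: starts May 21 07:30 at or after Bridge Break ends May 20 21:30 → clear.
Cathedral Hike: starts May 21 08:00 at or after Bridge Break ends May 20 21:30 → clear.
Park Lunch: starts May 21 09:30 at or after Bridge Break ends May 20 21:30 → clear.
Bridge Break overlaps Harbour Tasting.

Yes — it overlaps Harbour Tasting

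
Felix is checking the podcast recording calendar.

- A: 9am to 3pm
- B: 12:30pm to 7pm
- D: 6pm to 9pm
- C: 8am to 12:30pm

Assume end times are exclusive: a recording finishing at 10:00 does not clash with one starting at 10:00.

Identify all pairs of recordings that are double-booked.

Sorted by start: C, A, B, D.
A starts before C ends → C and A overlap.
B starts exactly when C ends (back-to-back, no overlap); C is clear from here.
B starts before A ends → A and B overlap.
D starts after A ends.
D starts before B ends → B and D overlap.

A & B, A & C, B & D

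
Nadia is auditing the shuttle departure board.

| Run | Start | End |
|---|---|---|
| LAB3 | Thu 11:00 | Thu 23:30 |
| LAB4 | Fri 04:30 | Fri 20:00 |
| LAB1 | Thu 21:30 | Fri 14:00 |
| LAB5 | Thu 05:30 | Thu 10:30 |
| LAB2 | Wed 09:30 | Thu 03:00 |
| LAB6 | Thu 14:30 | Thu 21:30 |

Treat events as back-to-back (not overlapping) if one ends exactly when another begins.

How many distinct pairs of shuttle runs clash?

Sorted by start: LAB2, LAB5, LAB3, LAB6, LAB1, LAB4.
LAB5 starts after LAB2 ends — done with LAB2.
LAB3 starts after LAB5 ends — done with LAB5.
LAB6 starts before LAB3 ends → LAB3 and LAB6 overlap.
LAB1 starts before LAB3 ends → LAB3 and LAB1 overlap.
LAB4 starts after LAB3 ends.
LAB1 starts exactly when LAB6 ends (back-to-back, no overlap) — done with LAB6.
LAB4 starts before LAB1 ends → LAB1 and LAB4 overlap.
Overlapping pairs: LAB1 & LAB3, LAB1 & LAB4, LAB3 & LAB6 — 3 in total.

3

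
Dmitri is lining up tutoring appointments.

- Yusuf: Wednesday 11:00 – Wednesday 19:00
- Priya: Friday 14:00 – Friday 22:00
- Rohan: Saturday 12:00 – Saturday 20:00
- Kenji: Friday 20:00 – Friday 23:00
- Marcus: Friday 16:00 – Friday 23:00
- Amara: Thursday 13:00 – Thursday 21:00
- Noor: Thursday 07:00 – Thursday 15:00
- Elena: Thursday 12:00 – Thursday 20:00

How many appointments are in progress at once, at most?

Sort all start/end points and keep a running count:
Wednesday 11:00 start Yusuf → 1
Wednesday 19:00 end Yusuf → 0
Thursday 07:00 start Noor → 1
Thursday 12:00 start Elena → 2
Thursday 13:00 start Amara → 3
Thursday 15:00 end Noor → 2
Thursday 20:00 end Elena → 1
Thursday 21:00 end Amara → 0
Friday 14:00 start Priya → 1
Friday 16:00 start Marcus → 2
Friday 20:00 start Kenji → 3
Friday 22:00 end Priya → 2
Friday 23:00 end Kenji → 1
Friday 23:00 end Marcus → 0
Saturday 12:00 start Rohan → 1
Saturday 20:00 end Rohan → 0
Peak is 3, at Thursday 13:00 (Amara, Elena, Noor).

3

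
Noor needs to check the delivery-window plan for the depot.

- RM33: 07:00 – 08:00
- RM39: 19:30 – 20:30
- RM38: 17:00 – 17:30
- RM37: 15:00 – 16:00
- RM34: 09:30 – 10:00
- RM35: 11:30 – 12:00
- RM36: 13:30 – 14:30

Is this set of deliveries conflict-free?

Yes

Sorted by start: RM33, RM34, RM35, RM36, RM37, RM38, RM39.
RM34 starts after RM33 ends, so nothing later overlaps RM33 either.
RM35 starts after RM34 ends, so nothing later overlaps RM34 either.
RM36 starts after RM35 ends, so nothing later overlaps RM35 either.
RM37 starts after RM36 ends, so nothing later overlaps RM36 either.
RM38 starts after RM37 ends, so nothing later overlaps RM37 either.
RM39 starts after RM38 ends.
Every pair is clear; the schedule has no overlaps.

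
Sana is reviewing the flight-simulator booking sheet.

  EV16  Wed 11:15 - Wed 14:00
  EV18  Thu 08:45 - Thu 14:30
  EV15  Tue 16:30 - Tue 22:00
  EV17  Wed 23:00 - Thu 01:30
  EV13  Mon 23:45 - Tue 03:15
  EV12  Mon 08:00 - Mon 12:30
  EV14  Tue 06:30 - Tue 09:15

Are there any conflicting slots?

Two intervals overlap when each starts before the other ends.
Sorted by start: EV12, EV13, EV14, EV15, EV16, EV17, EV18.
EV13 starts after EV12 ends, so EV12 has no further overlaps.
EV14 starts after EV13 ends, so EV13 has no further overlaps.
EV15 starts after EV14 ends, so EV14 has no further overlaps.
EV16 starts after EV15 ends, so EV15 has no further overlaps.
EV17 starts after EV16 ends, so EV16 has no further overlaps.
EV18 starts after EV17 ends.
Every pair is clear; the schedule has no overlaps.

No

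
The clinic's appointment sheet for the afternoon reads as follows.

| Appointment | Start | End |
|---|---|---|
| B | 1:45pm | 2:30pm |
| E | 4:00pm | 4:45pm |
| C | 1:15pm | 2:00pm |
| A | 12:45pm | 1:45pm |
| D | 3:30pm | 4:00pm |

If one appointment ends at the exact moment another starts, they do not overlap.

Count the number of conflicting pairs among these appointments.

Sorted by start: A, C, B, D, E.
C starts before A ends → A and C overlap.
B starts exactly when A ends (back-to-back, no overlap) — done with A.
B starts before C ends → C and B overlap.
D starts after C ends — done with C.
D starts after B ends — done with B.
E starts exactly when D ends (back-to-back, no overlap).
Overlapping pairs: A & C, B & C — 2 in total.

2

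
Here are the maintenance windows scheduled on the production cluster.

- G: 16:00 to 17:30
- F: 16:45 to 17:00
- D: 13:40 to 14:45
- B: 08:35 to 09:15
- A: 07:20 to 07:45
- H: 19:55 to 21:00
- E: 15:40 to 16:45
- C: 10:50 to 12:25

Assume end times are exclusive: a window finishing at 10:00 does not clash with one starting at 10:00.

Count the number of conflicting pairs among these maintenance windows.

2

Sorted by start: A, B, C, D, E, G, F, H.
B starts after A ends, so A has no further overlaps.
C starts after B ends, so B has no further overlaps.
D starts after C ends, so C has no further overlaps.
E starts after D ends, so D has no further overlaps.
G starts before E ends → E and G overlap.
F starts exactly when E ends (back-to-back, no overlap), so E has no further overlaps.
F starts before G ends → G and F overlap.
H starts after G ends.
H starts after F ends.
Overlapping pairs: E & G, F & G — 2 in total.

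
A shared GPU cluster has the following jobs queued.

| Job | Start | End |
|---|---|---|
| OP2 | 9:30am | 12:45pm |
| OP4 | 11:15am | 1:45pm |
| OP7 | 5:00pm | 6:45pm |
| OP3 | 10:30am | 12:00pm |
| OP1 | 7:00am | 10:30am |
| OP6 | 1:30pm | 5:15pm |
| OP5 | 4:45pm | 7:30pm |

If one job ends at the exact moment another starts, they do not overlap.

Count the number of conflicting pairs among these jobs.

Two intervals overlap when each starts before the other ends.
Sorted by start: OP1, OP2, OP3, OP4, OP6, OP5, OP7.
OP2 starts before OP1 ends → OP1 and OP2 overlap.
OP3 starts exactly when OP1 ends (back-to-back, no overlap), so OP1 has no further overlaps.
OP3 starts before OP2 ends → OP2 and OP3 overlap.
OP4 starts before OP2 ends → OP2 and OP4 overlap.
OP6 starts after OP2 ends, so OP2 has no further overlaps.
OP4 starts before OP3 ends → OP3 and OP4 overlap.
OP6 starts after OP3 ends, so OP3 has no further overlaps.
OP6 starts before OP4 ends → OP4 and OP6 overlap.
OP5 starts after OP4 ends, so OP4 has no further overlaps.
OP5 starts before OP6 ends → OP6 and OP5 overlap.
OP7 starts before OP6 ends → OP6 and OP7 overlap.
OP7 starts before OP5 ends → OP5 and OP7 overlap.
Overlapping pairs: OP1 & OP2, OP2 & OP3, OP2 & OP4, OP3 & OP4, OP4 & OP6, OP5 & OP6, OP5 & OP7, OP6 & OP7 — 8 in total.

8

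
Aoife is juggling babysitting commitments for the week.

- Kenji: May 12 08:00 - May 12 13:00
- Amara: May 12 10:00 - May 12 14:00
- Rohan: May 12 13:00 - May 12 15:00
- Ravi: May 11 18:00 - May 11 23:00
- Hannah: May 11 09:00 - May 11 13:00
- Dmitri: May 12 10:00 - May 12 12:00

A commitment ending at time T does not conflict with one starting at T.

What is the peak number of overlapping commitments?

Sweep the timeline, counting +1 at each start and −1 at each end (ends before starts at a tie):
May 11 09:00 start Hannah → 1
May 11 13:00 end Hannah → 0
May 11 18:00 start Ravi → 1
May 11 23:00 end Ravi → 0
May 12 08:00 start Kenji → 1
May 12 10:00 start Amara → 2
May 12 10:00 start Dmitri → 3
May 12 12:00 end Dmitri → 2
May 12 13:00 end Kenji → 1
May 12 13:00 start Rohan → 2
May 12 14:00 end Amara → 1
May 12 15:00 end Rohan → 0
Peak is 3, at May 12 10:00 (Amara, Dmitri, Kenji).

3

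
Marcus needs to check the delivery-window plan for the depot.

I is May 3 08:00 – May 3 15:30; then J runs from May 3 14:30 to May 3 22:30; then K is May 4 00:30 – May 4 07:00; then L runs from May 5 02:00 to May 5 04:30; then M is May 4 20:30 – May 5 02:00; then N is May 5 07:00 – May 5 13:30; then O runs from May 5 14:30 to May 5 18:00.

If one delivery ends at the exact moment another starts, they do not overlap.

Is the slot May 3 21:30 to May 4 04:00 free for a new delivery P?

I: ends May 3 15:30 at or before P starts May 3 21:30 → clear.
J: starts May 3 14:30 before P ends May 4 04:00, and ends May 3 22:30 after P starts May 3 21:30 → overlap.
K: starts May 4 00:30 before P ends May 4 04:00, and ends May 4 07:00 after P starts May 3 21:30 → overlap.
M: starts May 4 20:30 at or after P ends May 4 04:00 → clear.
L: starts May 5 02:00 at or after P ends May 4 04:00 → clear.
N: starts May 5 07:00 at or after P ends May 4 04:00 → clear.
O: starts May 5 14:30 at or after P ends May 4 04:00 → clear.
P overlaps J, K.

No — it overlaps J, K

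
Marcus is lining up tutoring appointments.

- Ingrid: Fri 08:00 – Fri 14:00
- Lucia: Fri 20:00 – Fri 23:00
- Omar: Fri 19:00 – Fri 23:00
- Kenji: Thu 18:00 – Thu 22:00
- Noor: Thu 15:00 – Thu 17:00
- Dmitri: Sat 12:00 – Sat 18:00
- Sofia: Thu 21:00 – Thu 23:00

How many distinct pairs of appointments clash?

Sorted by start: Noor, Kenji, Sofia, Ingrid, Omar, Lucia, Dmitri.
Kenji starts after Noor ends, so nothing later overlaps Noor either.
Sofia starts before Kenji ends → Kenji and Sofia overlap.
Ingrid starts after Kenji ends, so nothing later overlaps Kenji either.
Ingrid starts after Sofia ends, so nothing later overlaps Sofia either.
Omar starts after Ingrid ends, so nothing later overlaps Ingrid either.
Lucia starts before Omar ends → Omar and Lucia overlap.
Dmitri starts after Omar ends.
Dmitri starts after Lucia ends.
Overlapping pairs: Kenji & Sofia, Lucia & Omar — 2 in total.

2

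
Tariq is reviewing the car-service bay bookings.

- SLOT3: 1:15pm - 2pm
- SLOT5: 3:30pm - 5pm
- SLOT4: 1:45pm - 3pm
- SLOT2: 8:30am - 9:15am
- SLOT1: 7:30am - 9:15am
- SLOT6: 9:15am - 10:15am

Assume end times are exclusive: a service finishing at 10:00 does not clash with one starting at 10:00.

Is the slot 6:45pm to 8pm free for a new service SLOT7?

Yes — the slot is free

SLOT1: ends 9:15am at or before SLOT7 starts 6:45pm → clear.
SLOT2: ends 9:15am at or before SLOT7 starts 6:45pm → clear.
SLOT6: ends 10:15am at or before SLOT7 starts 6:45pm → clear.
SLOT3: ends 2pm at or before SLOT7 starts 6:45pm → clear.
SLOT4: ends 3pm at or before SLOT7 starts 6:45pm → clear.
SLOT5: ends 5pm at or before SLOT7 starts 6:45pm → clear.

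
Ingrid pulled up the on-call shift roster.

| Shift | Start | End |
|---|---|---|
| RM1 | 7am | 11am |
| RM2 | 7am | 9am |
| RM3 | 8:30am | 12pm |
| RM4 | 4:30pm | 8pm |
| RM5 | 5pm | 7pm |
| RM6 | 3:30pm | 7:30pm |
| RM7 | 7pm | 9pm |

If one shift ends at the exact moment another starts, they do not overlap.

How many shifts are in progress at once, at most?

3

Walk through starts and ends in time order (an end at T is processed before a start at T):
7am start RM1 → 1
7am start RM2 → 2
8:30am start RM3 → 3
9am end RM2 → 2
11am end RM1 → 1
12pm end RM3 → 0
3:30pm start RM6 → 1
4:30pm start RM4 → 2
5pm start RM5 → 3
7pm end RM5 → 2
7pm start RM7 → 3
7:30pm end RM6 → 2
8pm end RM4 → 1
9pm end RM7 → 0
Peak is 3, at 8:30am (RM1, RM2, RM3).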